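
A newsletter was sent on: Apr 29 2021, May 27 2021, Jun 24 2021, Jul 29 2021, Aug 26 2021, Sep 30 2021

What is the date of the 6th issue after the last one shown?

Mar 31 2022

Every date is a Thursday; gaps 28, 28, 35, 28, 35 days.
Each is the last Thursday of its month (at least one falls on the 29th or later, ruling out '4th Thursday').
Last Thursday of October 2021: Oct 28 2021.
Last Thursday of November 2021: Nov 25 2021.
Last Thursday of December 2021: Dec 30 2021.
January 2022 ends with Thursday Jan 27 2022.
Last Thursday of February 2022: Feb 24 2022.
Last Thursday of March 2022: Mar 31 2022.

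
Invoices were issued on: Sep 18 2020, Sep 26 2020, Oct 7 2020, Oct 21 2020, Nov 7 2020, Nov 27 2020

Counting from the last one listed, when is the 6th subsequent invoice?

Intervals are 8, 11, 14, 17, 20 days — an arithmetic progression with common difference 3.
Next gap: 23 days. Nov 27 2020 + 23 days = Dec 20 2020.
Next gap: 26 days. Dec 20 2020 + 26 days = Jan 15 2021.
Next gap: 29 days. Jan 15 2021 + 29 days = Feb 13 2021.
Next gap: 32 days. Feb 13 2021 + 32 days = Mar 17 2021.
Next gap: 35 days. Mar 17 2021 + 35 days = Apr 21 2021.
Next gap: 38 days. Apr 21 2021 + 38 days = May 29 2021.

May 29 2021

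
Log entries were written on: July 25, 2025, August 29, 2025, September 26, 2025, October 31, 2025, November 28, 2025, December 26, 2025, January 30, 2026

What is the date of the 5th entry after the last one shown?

These are Fridays with 35, 28, 35, 28, 28, 35-day gaps.
Each is the final Friday of its month — August 29, 2025 is past the 28th, so '4th Friday' doesn't fit.
February 2026 ends with Friday February 27, 2026.
Last Friday of March 2026: March 27, 2026.
April 2026 ends with Friday April 24, 2026.
May 2026 ends with Friday May 29, 2026.
Last Friday of June 2026: June 26, 2026.

June 26, 2026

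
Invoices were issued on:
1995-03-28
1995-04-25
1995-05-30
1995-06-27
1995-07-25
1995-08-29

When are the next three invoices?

1995-09-26, 1995-10-31, 1995-11-28

These are Tuesdays with 28, 35, 28, 28, 35-day gaps.
Each is the final Tuesday of its month — 1995-05-30 is past the 28th, so '4th Tuesday' doesn't fit.
September 1995 ends with Tuesday 1995-09-26.
October 1995 ends with Tuesday 1995-10-31.
November 1995 ends with Tuesday 1995-11-28.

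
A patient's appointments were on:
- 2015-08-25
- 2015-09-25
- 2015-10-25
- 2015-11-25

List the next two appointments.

2015-12-25, 2016-01-25

The day-of-month is always 25 (31, 30, 31 days between events).
So this recurs on the 25th of each month.
Next: December 2015 → 2015-12-25.
Next: January 2016 → 2016-01-25.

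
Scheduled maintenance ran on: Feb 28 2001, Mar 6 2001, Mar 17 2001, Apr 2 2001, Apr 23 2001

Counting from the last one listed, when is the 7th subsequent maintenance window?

Gaps: 6, 11, 16, 21 days — each gap is 5 larger than the previous one.
Next gap: 26 days. Apr 23 2001 + 26 days = May 19 2001.
Next gap: 31 days. May 19 2001 + 31 days = Jun 19 2001.
Next gap: 36 days. Jun 19 2001 + 36 days = Jul 25 2001.
Next gap: 41 days. Jul 25 2001 + 41 days = Sep 4 2001.
Next gap: 46 days. Sep 4 2001 + 46 days = Oct 20 2001.
Next gap: 51 days. Oct 20 2001 + 51 days = Dec 10 2001.
Next gap: 56 days. Dec 10 2001 + 56 days = Feb 4 2002.

Feb 4 2002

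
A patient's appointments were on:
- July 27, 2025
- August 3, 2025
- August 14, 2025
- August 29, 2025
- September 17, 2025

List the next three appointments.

Gaps: 7, 11, 15, 19 days — each gap is 4 larger than the previous one.
Next gap: 23 days. September 17, 2025 + 23 days = October 10, 2025.
Next gap: 27 days. October 10, 2025 + 27 days = November 6, 2025.
Next gap: 31 days. November 6, 2025 + 31 days = December 7, 2025.

October 10, 2025; November 6, 2025; December 7, 2025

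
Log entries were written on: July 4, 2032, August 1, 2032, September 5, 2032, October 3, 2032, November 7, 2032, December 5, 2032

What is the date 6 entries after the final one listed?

All dates are Sundays, 28, 35, 28, 35, 28 days apart.
Specifically, the 1st Sunday of each month.
1st Sunday of January 2033: January 2, 2033.
February 2033 — 1st Sunday is February 6, 2033.
1st Sunday of March 2033: March 6, 2033.
1st Sunday of April 2033: April 3, 2033.
1st Sunday of May 2033: May 1, 2033.
1st Sunday of June 2033: June 5, 2033.

June 5, 2033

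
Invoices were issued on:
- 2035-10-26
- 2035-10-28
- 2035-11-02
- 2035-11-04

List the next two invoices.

The gap pattern 2, 5, 2 repeats every 2 events.
These are the Fridays and Sundays of each week.
Next Friday: 2035-11-09.
The following Sunday is 2035-11-11.

2035-11-09, 2035-11-11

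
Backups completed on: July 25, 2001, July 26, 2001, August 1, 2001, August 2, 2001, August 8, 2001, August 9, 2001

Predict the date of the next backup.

The gap pattern 1, 6, 1, 6, 1 repeats every 2 events.
These are the Wednesdays and Thursdays of each week.
The following Wednesday is August 15, 2001.

August 15, 2001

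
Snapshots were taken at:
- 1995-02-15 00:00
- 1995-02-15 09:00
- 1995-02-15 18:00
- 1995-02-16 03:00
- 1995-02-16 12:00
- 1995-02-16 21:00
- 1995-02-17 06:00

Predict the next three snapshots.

Spacing: 9, 9, 9, 9, 9, 9 h — constant 9 h.
1995-02-17 06:00 + 9 h = 1995-02-17 15:00.
1995-02-17 15:00 + 9 h = 1995-02-18 00:00.
1995-02-18 00:00 + 9 h = 1995-02-18 09:00.

1995-02-17 15:00, 1995-02-18 00:00, 1995-02-18 09:00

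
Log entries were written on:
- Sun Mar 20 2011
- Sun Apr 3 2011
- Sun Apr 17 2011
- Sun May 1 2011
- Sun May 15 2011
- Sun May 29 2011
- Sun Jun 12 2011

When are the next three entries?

Every event comes 14 days after the last (14, 14, 14, 14, 14, 14).
Sun Jun 12 2011 + 14 days = Sun Jun 26 2011.
Sun Jun 26 2011 + 14 days = Sun Jul 10 2011.
Sun Jul 10 2011 + 14 days = Sun Jul 24 2011.

Sun Jun 26 2011, Sun Jul 10 2011, Sun Jul 24 2011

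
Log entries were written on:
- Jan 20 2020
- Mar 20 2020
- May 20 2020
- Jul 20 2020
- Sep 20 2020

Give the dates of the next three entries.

The day-of-month is always 20 (60, 61, 61, 62 days between events).
So this recurs on the 20th of every 2 months.
Next: November 2020 → Nov 20 2020.
Next: January 2021 → Jan 20 2021.
March 2021: Mar 20 2021.

Nov 20 2020, Jan 20 2021, Mar 20 2021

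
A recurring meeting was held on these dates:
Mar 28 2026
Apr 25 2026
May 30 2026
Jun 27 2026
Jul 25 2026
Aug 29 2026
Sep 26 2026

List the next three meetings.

Every date is a Saturday; gaps 28, 35, 28, 28, 35, 28 days.
Each is the last Saturday of its month (at least one falls on the 29th or later, ruling out '4th Saturday').
Last Saturday of October 2026: Oct 31 2026.
November 2026 ends with Saturday Nov 28 2026.
December 2026 ends with Saturday Dec 26 2026.

Oct 31 2026, Nov 28 2026, Dec 26 2026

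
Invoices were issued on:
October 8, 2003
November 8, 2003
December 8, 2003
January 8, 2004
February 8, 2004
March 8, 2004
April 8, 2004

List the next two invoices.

The day-of-month is always 8 (31, 30, 31, 31, 29, 31 days between events).
So this recurs on the 8th of each month.
Next: May 2004 → May 8, 2004.
June 2004: June 8, 2004.

May 8, 2004; June 8, 2004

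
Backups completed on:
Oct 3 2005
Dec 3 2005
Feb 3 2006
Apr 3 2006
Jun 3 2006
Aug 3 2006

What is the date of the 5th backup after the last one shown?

Jun 3 2007

Each date is the 3rd; the gaps (61, 62, 59, 61, 61) track the month lengths.
The rule is the 3rd of every 2 months.
October 2006: Oct 3 2006.
Next: December 2006 → Dec 3 2006.
Next: February 2007 → Feb 3 2007.
April 2007: Apr 3 2007.
Next: June 2007 → Jun 3 2007.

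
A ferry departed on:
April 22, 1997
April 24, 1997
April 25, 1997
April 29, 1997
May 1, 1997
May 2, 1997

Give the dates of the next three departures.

Gaps: 2, 1, 4, 2, 1 days — not constant, but cyclic with period 3.
The events fall on every Tuesday, Thursday and Friday.
The following Tuesday is May 6, 1997.
Next Thursday: May 8, 1997.
Next Friday: May 9, 1997.

May 6, 1997; May 8, 1997; May 9, 1997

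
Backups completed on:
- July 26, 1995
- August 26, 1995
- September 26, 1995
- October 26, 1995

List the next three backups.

November 26, 1995; December 26, 1995; January 26, 1996

Each date is the 26th; the gaps (31, 31, 30) track the month lengths.
The rule is the 26th of each month.
November 1995: November 26, 1995.
Next: December 1995 → December 26, 1995.
January 1996: January 26, 1996.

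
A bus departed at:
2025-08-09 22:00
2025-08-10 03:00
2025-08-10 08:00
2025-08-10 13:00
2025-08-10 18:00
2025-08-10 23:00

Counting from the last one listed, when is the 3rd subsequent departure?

2025-08-11 14:00

Spacing: 5, 5, 5, 5, 5 h — constant 5 h.
2025-08-10 23:00 + 5 h = 2025-08-11 04:00.
2025-08-11 04:00 + 5 h = 2025-08-11 09:00.
2025-08-11 09:00 + 5 h = 2025-08-11 14:00.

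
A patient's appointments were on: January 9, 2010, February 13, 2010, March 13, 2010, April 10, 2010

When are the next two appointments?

All dates are Saturdays, 35, 28, 28 days apart.
Specifically, the 2nd Saturday of each month.
2nd Saturday of May 2010: May 8, 2010.
2nd Saturday of June 2010: June 12, 2010.

May 8, 2010; June 12, 2010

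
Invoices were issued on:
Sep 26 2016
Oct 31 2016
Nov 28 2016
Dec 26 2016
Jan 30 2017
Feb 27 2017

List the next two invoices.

Mar 27 2017, Apr 24 2017

These are Mondays with 35, 28, 28, 35, 28-day gaps.
Each is the final Monday of its month — Oct 31 2016 is past the 28th, so '4th Monday' doesn't fit.
Last Monday of March 2017: Mar 27 2017.
Last Monday of April 2017: Apr 24 2017.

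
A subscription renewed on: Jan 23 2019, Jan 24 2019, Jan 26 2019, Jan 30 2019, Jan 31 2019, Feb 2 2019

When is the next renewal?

Feb 6 2019

Gaps: 1, 2, 4, 1, 2 days — not constant, but cyclic with period 3.
The events fall on every Wednesday, Thursday and Saturday.
The following Wednesday is Feb 6 2019.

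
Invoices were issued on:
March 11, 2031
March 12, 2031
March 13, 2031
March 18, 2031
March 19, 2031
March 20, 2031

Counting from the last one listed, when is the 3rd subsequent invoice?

Every event lands on a Tuesday or Wednesday or Thursday (gaps cycle 1, 1, 5, 1, 1).
So the schedule is: every Tuesday, Wednesday and Thursday.
Next Tuesday: March 25, 2031.
The following Wednesday is March 26, 2031.
Next Thursday: March 27, 2031.

March 27, 2031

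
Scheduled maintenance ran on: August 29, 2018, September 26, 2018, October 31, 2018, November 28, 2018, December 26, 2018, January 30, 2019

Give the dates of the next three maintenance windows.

February 27, 2019; March 27, 2019; April 24, 2019

All Wednesdays; the gaps (28, 35, 28, 28, 35) vary with month length.
This is the last Wednesday of each month.
Last Wednesday of February 2019: February 27, 2019.
Last Wednesday of March 2019: March 27, 2019.
Last Wednesday of April 2019: April 24, 2019.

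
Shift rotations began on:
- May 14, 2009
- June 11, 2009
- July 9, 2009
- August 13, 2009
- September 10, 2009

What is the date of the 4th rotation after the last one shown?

January 14, 2010

All dates are Thursdays, 28, 28, 35, 28 days apart.
Specifically, the 2nd Thursday of each month.
2nd Thursday of October 2009: October 8, 2009.
2nd Thursday of November 2009: November 12, 2009.
2nd Thursday of December 2009: December 10, 2009.
January 2010 — 2nd Thursday is January 14, 2010.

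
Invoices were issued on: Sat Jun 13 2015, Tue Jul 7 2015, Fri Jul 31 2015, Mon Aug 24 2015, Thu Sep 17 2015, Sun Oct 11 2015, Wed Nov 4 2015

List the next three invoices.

Sat Nov 28 2015, Tue Dec 22 2015, Fri Jan 15 2016

The spacing is 24, 24, 24, 24, 24, 24 days — always 24 days.
Wed Nov 4 2015 + 24 days = Sat Nov 28 2015.
Sat Nov 28 2015 + 24 days = Tue Dec 22 2015.
Tue Dec 22 2015 + 24 days = Fri Jan 15 2016.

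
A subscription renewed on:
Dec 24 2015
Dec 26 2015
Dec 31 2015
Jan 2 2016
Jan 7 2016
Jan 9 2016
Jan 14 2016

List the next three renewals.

Gaps: 2, 5, 2, 5, 2, 5 days — not constant, but cyclic with period 2.
The events fall on every Thursday and Saturday.
Next Saturday: Jan 16 2016.
Next Thursday: Jan 21 2016.
The following Saturday is Jan 23 2016.

Jan 16 2016, Jan 21 2016, Jan 23 2016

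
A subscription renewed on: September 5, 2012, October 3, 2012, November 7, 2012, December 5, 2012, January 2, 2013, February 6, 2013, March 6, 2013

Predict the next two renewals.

April 3, 2013; May 1, 2013

Gaps: 28, 35, 28, 28, 35, 28 days — a mix of 28 and 35. Every date is a Wednesday.
Each is the 1st Wednesday of its month.
1st Wednesday of April 2013: April 3, 2013.
May 2013 — 1st Wednesday is May 1, 2013.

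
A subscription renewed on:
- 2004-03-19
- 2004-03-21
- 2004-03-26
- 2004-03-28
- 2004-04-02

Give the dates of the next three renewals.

2004-04-04, 2004-04-09, 2004-04-11

Every event lands on a Friday or Sunday (gaps cycle 2, 5, 2, 5).
So the schedule is: every Friday and Sunday.
Next Sunday: 2004-04-04.
Next Friday: 2004-04-09.
Next Sunday: 2004-04-11.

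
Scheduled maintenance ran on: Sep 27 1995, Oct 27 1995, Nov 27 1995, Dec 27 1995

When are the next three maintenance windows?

The day-of-month is always 27 (30, 31, 30 days between events).
So this recurs on the 27th of each month.
January 1996: Jan 27 1996.
February 1996: Feb 27 1996.
Next: March 1996 → Mar 27 1996.

Jan 27 1996, Feb 27 1996, Mar 27 1996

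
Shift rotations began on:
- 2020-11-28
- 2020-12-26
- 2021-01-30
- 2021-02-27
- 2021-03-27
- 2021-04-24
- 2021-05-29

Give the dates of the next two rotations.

These are Saturdays with 28, 35, 28, 28, 28, 35-day gaps.
Each is the final Saturday of its month — 2021-01-30 is past the 28th, so '4th Saturday' doesn't fit.
June 2021 ends with Saturday 2021-06-26.
July 2021 ends with Saturday 2021-07-31.

2021-06-26, 2021-07-31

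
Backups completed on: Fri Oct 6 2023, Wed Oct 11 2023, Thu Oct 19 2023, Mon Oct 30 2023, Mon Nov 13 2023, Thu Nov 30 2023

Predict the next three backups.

Gaps: 5, 8, 11, 14, 17 days — each gap is 3 larger than the previous one.
Next gap: 20 days. Thu Nov 30 2023 + 20 days = Wed Dec 20 2023.
Next gap: 23 days. Wed Dec 20 2023 + 23 days = Fri Jan 12 2024.
Next gap: 26 days. Fri Jan 12 2024 + 26 days = Wed Feb 7 2024.

Wed Dec 20 2023, Fri Jan 12 2024, Wed Feb 7 2024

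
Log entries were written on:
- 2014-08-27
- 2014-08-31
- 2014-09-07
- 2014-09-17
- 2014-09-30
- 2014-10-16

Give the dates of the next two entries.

The spacing grows by 3 each time: 4, 7, 10, 13, 16 days.
Next gap: 19 days. 2014-10-16 + 19 days = 2014-11-04.
Next gap: 22 days. 2014-11-04 + 22 days = 2014-11-26.

2014-11-04, 2014-11-26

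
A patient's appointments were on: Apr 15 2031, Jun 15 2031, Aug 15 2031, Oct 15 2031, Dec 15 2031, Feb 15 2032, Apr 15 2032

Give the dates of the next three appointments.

Jun 15 2032, Aug 15 2032, Oct 15 2032

Gaps: 61, 61, 61, 61, 62, 60 days — not constant. Every event is on the 15th of the month.
Pattern: the 15th of every 2 months.
Next: June 2032 → Jun 15 2032.
Next: August 2032 → Aug 15 2032.
Next: October 2032 → Oct 15 2032.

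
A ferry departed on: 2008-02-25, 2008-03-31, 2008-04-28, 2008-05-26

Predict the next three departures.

Every date is a Monday; gaps 35, 28, 28 days.
Each is the last Monday of its month (at least one falls on the 29th or later, ruling out '4th Monday').
June 2008 ends with Monday 2008-06-30.
July 2008 ends with Monday 2008-07-28.
Last Monday of August 2008: 2008-08-25.

2008-06-30, 2008-07-28, 2008-08-25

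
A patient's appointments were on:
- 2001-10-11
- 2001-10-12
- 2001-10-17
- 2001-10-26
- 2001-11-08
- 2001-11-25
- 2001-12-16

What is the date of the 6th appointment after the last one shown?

The spacing grows by 4 each time: 1, 5, 9, 13, 17, 21 days.
Next gap: 25 days. 2001-12-16 + 25 days = 2002-01-10.
Next gap: 29 days. 2002-01-10 + 29 days = 2002-02-08.
Next gap: 33 days. 2002-02-08 + 33 days = 2002-03-13.
Next gap: 37 days. 2002-03-13 + 37 days = 2002-04-19.
Next gap: 41 days. 2002-04-19 + 41 days = 2002-05-30.
Next gap: 45 days. 2002-05-30 + 45 days = 2002-07-14.

2002-07-14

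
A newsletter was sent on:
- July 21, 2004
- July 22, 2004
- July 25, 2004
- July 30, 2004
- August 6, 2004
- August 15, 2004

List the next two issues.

The spacing grows by 2 each time: 1, 3, 5, 7, 9 days.
Next gap: 11 days. August 15, 2004 + 11 days = August 26, 2004.
Next gap: 13 days. August 26, 2004 + 13 days = September 8, 2004.

August 26, 2004; September 8, 2004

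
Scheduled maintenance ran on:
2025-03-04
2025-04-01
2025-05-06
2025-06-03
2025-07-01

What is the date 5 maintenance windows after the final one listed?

2025-12-02

Gaps: 28, 35, 28, 28 days — a mix of 28 and 35. Every date is a Tuesday.
Each is the 1st Tuesday of its month.
1st Tuesday of August 2025: 2025-08-05.
September 2025 — 1st Tuesday is 2025-09-02.
1st Tuesday of October 2025: 2025-10-07.
November 2025 — 1st Tuesday is 2025-11-04.
December 2025 — 1st Tuesday is 2025-12-02.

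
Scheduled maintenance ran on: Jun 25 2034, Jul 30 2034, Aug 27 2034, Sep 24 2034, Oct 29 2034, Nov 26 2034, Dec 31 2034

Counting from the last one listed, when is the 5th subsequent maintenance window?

Every date is a Sunday; gaps 35, 28, 28, 35, 28, 35 days.
Each is the last Sunday of its month (at least one falls on the 29th or later, ruling out '4th Sunday').
Last Sunday of January 2035: Jan 28 2035.
February 2035 ends with Sunday Feb 25 2035.
Last Sunday of March 2035: Mar 25 2035.
April 2035 ends with Sunday Apr 29 2035.
Last Sunday of May 2035: May 27 2035.

May 27 2035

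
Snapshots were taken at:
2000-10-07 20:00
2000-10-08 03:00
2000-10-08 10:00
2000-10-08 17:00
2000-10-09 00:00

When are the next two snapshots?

2000-10-09 07:00, 2000-10-09 14:00

Gaps: 7, 7, 7, 7 hours — each event is 7 hours after the previous one.
2000-10-09 00:00 + 7 h = 2000-10-09 07:00.
2000-10-09 07:00 + 7 h = 2000-10-09 14:00.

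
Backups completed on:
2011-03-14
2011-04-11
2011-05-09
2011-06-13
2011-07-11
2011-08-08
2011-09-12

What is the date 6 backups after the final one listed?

All dates are Mondays, 28, 28, 35, 28, 28, 35 days apart.
Specifically, the 2nd Monday of each month.
October 2011 — 2nd Monday is 2011-10-10.
2nd Monday of November 2011: 2011-11-14.
December 2011 — 2nd Monday is 2011-12-12.
2nd Monday of January 2012: 2012-01-09.
February 2012 — 2nd Monday is 2012-02-13.
March 2012 — 2nd Monday is 2012-03-12.

2012-03-12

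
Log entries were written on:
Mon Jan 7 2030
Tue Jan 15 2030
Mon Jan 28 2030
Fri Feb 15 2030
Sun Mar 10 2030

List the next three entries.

Intervals are 8, 13, 18, 23 days — an arithmetic progression with common difference 5.
Next gap: 28 days. Sun Mar 10 2030 + 28 days = Sun Apr 7 2030.
Next gap: 33 days. Sun Apr 7 2030 + 33 days = Fri May 10 2030.
Next gap: 38 days. Fri May 10 2030 + 38 days = Mon Jun 17 2030.

Sun Apr 7 2030, Fri May 10 2030, Mon Jun 17 2030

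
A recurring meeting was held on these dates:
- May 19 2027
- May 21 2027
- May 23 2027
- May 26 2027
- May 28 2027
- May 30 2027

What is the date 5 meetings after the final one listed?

Jun 11 2027

Every event lands on a Wednesday or Friday or Sunday (gaps cycle 2, 2, 3, 2, 2).
So the schedule is: every Wednesday, Friday and Sunday.
Next Wednesday: Jun 2 2027.
Next Friday: Jun 4 2027.
The following Sunday is Jun 6 2027.
Next Wednesday: Jun 9 2027.
The following Friday is Jun 11 2027.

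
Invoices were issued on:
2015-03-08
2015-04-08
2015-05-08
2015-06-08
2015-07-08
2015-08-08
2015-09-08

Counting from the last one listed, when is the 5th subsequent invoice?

Gaps: 31, 30, 31, 30, 31, 31 days — not constant. Every event is on the 8th of the month.
Pattern: the 8th of each month.
October 2015: 2015-10-08.
Next: November 2015 → 2015-11-08.
December 2015: 2015-12-08.
Next: January 2016 → 2016-01-08.
February 2016: 2016-02-08.

2016-02-08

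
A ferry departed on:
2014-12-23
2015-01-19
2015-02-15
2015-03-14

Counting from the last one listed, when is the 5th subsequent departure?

Gaps between consecutive events: 27, 27, 27 days — a constant 27-day interval.
2015-03-14 + 27 days = 2015-04-10.
2015-04-10 + 27 days = 2015-05-07.
2015-05-07 + 27 days = 2015-06-03.
2015-06-03 + 27 days = 2015-06-30.
2015-06-30 + 27 days = 2015-07-27.

2015-07-27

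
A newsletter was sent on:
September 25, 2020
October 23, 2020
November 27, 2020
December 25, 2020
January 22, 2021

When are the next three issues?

February 26, 2021; March 26, 2021; April 23, 2021

Gaps: 28, 35, 28, 28 days — a mix of 28 and 35. Every date is a Friday.
Each is the 4th Friday of its month.
4th Friday of February 2021: February 26, 2021.
March 2021 — 4th Friday is March 26, 2021.
4th Friday of April 2021: April 23, 2021.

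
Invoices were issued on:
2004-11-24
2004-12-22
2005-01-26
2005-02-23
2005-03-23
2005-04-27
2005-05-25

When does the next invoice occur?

2005-06-22

These are Wednesdays at 28- or 35-day spacing (28, 35, 28, 28, 35, 28).
The pattern: 4th Wednesday of the month.
June 2005 — 4th Wednesday is 2005-06-22.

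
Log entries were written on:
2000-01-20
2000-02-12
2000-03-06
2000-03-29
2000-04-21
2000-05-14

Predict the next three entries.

Gaps between consecutive events: 23, 23, 23, 23, 23 days — a constant 23-day interval.
2000-05-14 + 23 days = 2000-06-06.
2000-06-06 + 23 days = 2000-06-29.
2000-06-29 + 23 days = 2000-07-22.

2000-06-06, 2000-06-29, 2000-07-22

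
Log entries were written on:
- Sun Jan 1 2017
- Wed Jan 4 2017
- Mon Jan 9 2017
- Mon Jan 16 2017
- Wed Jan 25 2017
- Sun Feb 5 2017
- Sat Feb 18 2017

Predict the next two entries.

Intervals are 3, 5, 7, 9, 11, 13 days — an arithmetic progression with common difference 2.
Next gap: 15 days. Sat Feb 18 2017 + 15 days = Sun Mar 5 2017.
Next gap: 17 days. Sun Mar 5 2017 + 17 days = Wed Mar 22 2017.

Sun Mar 5 2017, Wed Mar 22 2017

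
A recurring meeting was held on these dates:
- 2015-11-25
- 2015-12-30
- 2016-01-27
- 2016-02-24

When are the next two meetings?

2016-03-30, 2016-04-27

These are Wednesdays with 35, 28, 28-day gaps.
Each is the final Wednesday of its month — 2015-12-30 is past the 28th, so '4th Wednesday' doesn't fit.
March 2016 ends with Wednesday 2016-03-30.
Last Wednesday of April 2016: 2016-04-27.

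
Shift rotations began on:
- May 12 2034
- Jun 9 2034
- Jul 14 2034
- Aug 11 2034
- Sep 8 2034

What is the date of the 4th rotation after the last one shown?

These are Fridays at 28- or 35-day spacing (28, 35, 28, 28).
The pattern: 2nd Friday of the month.
2nd Friday of October 2034: Oct 13 2034.
November 2034 — 2nd Friday is Nov 10 2034.
2nd Friday of December 2034: Dec 8 2034.
2nd Friday of January 2035: Jan 12 2035.

Jan 12 2035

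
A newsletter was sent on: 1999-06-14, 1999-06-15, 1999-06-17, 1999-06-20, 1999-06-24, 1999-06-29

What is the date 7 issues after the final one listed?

The spacing grows by 1 each time: 1, 2, 3, 4, 5 days.
Next gap: 6 days. 1999-06-29 + 6 days = 1999-07-05.
Next gap: 7 days. 1999-07-05 + 7 days = 1999-07-12.
Next gap: 8 days. 1999-07-12 + 8 days = 1999-07-20.
Next gap: 9 days. 1999-07-20 + 9 days = 1999-07-29.
Next gap: 10 days. 1999-07-29 + 10 days = 1999-08-08.
Next gap: 11 days. 1999-08-08 + 11 days = 1999-08-19.
Next gap: 12 days. 1999-08-19 + 12 days = 1999-08-31.

1999-08-31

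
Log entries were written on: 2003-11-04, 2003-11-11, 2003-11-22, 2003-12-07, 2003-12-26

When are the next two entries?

The spacing grows by 4 each time: 7, 11, 15, 19 days.
Next gap: 23 days. 2003-12-26 + 23 days = 2004-01-18.
Next gap: 27 days. 2004-01-18 + 27 days = 2004-02-14.

2004-01-18, 2004-02-14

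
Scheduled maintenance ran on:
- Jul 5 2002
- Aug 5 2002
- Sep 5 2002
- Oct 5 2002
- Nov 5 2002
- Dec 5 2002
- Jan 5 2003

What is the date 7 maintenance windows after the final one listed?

Each date is the 5th; the gaps (31, 31, 30, 31, 30, 31) track the month lengths.
The rule is the 5th of each month.
Next: February 2003 → Feb 5 2003.
Next: March 2003 → Mar 5 2003.
April 2003: Apr 5 2003.
May 2003: May 5 2003.
Next: June 2003 → Jun 5 2003.
Next: July 2003 → Jul 5 2003.
August 2003: Aug 5 2003.

Aug 5 2003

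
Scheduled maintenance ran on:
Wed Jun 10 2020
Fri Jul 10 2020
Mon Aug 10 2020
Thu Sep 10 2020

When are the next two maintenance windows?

Sat Oct 10 2020, Tue Nov 10 2020

Each date is the 10th; the gaps (30, 31, 31) track the month lengths.
The rule is the 10th of each month.
October 2020: Sat Oct 10 2020.
November 2020: Tue Nov 10 2020.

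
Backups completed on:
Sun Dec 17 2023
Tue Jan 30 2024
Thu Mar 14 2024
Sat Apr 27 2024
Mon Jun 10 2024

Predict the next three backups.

Wed Jul 24 2024, Fri Sep 6 2024, Sun Oct 20 2024

Every event comes 44 days after the last (44, 44, 44, 44).
Mon Jun 10 2024 + 44 days = Wed Jul 24 2024.
Wed Jul 24 2024 + 44 days = Fri Sep 6 2024.
Fri Sep 6 2024 + 44 days = Sun Oct 20 2024.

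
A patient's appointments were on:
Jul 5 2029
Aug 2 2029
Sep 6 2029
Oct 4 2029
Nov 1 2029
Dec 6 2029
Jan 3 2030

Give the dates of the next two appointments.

These are Thursdays at 28- or 35-day spacing (28, 35, 28, 28, 35, 28).
The pattern: 1st Thursday of the month.
February 2030 — 1st Thursday is Feb 7 2030.
1st Thursday of March 2030: Mar 7 2030.

Feb 7 2030, Mar 7 2030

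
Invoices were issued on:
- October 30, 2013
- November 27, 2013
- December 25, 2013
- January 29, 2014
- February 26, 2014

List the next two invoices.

March 26, 2014; April 30, 2014

Every date is a Wednesday; gaps 28, 28, 35, 28 days.
Each is the last Wednesday of its month (at least one falls on the 29th or later, ruling out '4th Wednesday').
March 2014 ends with Wednesday March 26, 2014.
April 2014 ends with Wednesday April 30, 2014.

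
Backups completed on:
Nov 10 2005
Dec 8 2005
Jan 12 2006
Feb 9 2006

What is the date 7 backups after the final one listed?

All dates are Thursdays, 28, 35, 28 days apart.
Specifically, the 2nd Thursday of each month.
2nd Thursday of March 2006: Mar 9 2006.
2nd Thursday of April 2006: Apr 13 2006.
2nd Thursday of May 2006: May 11 2006.
June 2006 — 2nd Thursday is Jun 8 2006.
2nd Thursday of July 2006: Jul 13 2006.
2nd Thursday of August 2006: Aug 10 2006.
2nd Thursday of September 2006: Sep 14 2006.

Sep 14 2006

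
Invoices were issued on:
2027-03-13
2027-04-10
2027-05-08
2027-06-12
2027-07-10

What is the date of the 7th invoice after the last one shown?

2028-02-12

All dates are Saturdays, 28, 28, 35, 28 days apart.
Specifically, the 2nd Saturday of each month.
2nd Saturday of August 2027: 2027-08-14.
September 2027 — 2nd Saturday is 2027-09-11.
October 2027 — 2nd Saturday is 2027-10-09.
November 2027 — 2nd Saturday is 2027-11-13.
2nd Saturday of December 2027: 2027-12-11.
January 2028 — 2nd Saturday is 2028-01-08.
February 2028 — 2nd Saturday is 2028-02-12.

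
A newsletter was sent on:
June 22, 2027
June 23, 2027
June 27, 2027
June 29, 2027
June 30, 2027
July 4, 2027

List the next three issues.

Every event lands on a Tuesday or Wednesday or Sunday (gaps cycle 1, 4, 2, 1, 4).
So the schedule is: every Tuesday, Wednesday and Sunday.
Next Tuesday: July 6, 2027.
The following Wednesday is July 7, 2027.
The following Sunday is July 11, 2027.

July 6, 2027; July 7, 2027; July 11, 2027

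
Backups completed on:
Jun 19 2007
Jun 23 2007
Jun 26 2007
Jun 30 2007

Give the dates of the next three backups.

Jul 3 2007, Jul 7 2007, Jul 10 2007

Every event lands on a Tuesday or Saturday (gaps cycle 4, 3, 4).
So the schedule is: every Tuesday and Saturday.
Next Tuesday: Jul 3 2007.
The following Saturday is Jul 7 2007.
Next Tuesday: Jul 10 2007.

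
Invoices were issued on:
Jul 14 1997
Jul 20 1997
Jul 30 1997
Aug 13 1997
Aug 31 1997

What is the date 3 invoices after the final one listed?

Nov 17 1997

The spacing grows by 4 each time: 6, 10, 14, 18 days.
Next gap: 22 days. Aug 31 1997 + 22 days = Sep 22 1997.
Next gap: 26 days. Sep 22 1997 + 26 days = Oct 18 1997.
Next gap: 30 days. Oct 18 1997 + 30 days = Nov 17 1997.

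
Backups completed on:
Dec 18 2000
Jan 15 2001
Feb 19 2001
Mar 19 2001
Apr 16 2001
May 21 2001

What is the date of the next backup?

All dates are Mondays, 28, 35, 28, 28, 35 days apart.
Specifically, the 3rd Monday of each month.
3rd Monday of June 2001: Jun 18 2001.

Jun 18 2001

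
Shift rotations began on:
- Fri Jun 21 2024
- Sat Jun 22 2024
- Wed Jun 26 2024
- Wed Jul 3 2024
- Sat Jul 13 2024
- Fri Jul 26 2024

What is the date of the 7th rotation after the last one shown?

Gaps: 1, 4, 7, 10, 13 days — each gap is 3 larger than the previous one.
Next gap: 16 days. Fri Jul 26 2024 + 16 days = Sun Aug 11 2024.
Next gap: 19 days. Sun Aug 11 2024 + 19 days = Fri Aug 30 2024.
Next gap: 22 days. Fri Aug 30 2024 + 22 days = Sat Sep 21 2024.
Next gap: 25 days. Sat Sep 21 2024 + 25 days = Wed Oct 16 2024.
Next gap: 28 days. Wed Oct 16 2024 + 28 days = Wed Nov 13 2024.
Next gap: 31 days. Wed Nov 13 2024 + 31 days = Sat Dec 14 2024.
Next gap: 34 days. Sat Dec 14 2024 + 34 days = Fri Jan 17 2025.

Fri Jan 17 2025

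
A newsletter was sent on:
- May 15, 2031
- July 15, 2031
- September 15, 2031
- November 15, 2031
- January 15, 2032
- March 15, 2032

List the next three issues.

May 15, 2032; July 15, 2032; September 15, 2032

The day-of-month is always 15 (61, 62, 61, 61, 60 days between events).
So this recurs on the 15th of every 2 months.
May 2032: May 15, 2032.
Next: July 2032 → July 15, 2032.
Next: September 2032 → September 15, 2032.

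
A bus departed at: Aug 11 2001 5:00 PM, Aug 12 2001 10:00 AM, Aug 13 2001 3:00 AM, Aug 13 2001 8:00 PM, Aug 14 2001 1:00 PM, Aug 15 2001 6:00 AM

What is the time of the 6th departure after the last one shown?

The interval is a steady 17 hours (17, 17, 17, 17, 17).
Aug 15 2001 6:00 AM + 17 h = Aug 15 2001 11:00 PM.
Aug 15 2001 11:00 PM + 17 h = Aug 16 2001 4:00 PM.
Aug 16 2001 4:00 PM + 17 h = Aug 17 2001 9:00 AM.
Aug 17 2001 9:00 AM + 17 h = Aug 18 2001 2:00 AM.
Aug 18 2001 2:00 AM + 17 h = Aug 18 2001 7:00 PM.
Aug 18 2001 7:00 PM + 17 h = Aug 19 2001 12:00 PM.

Aug 19 2001 12:00 PM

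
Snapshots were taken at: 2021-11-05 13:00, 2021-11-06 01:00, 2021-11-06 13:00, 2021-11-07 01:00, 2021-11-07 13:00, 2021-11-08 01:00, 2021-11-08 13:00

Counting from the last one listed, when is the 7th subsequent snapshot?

2021-11-12 01:00

Gaps: 12, 12, 12, 12, 12, 12 hours — each event is 12 hours after the previous one.
2021-11-08 13:00 + 12 h = 2021-11-09 01:00.
2021-11-09 01:00 + 12 h = 2021-11-09 13:00.
2021-11-09 13:00 + 12 h = 2021-11-10 01:00.
2021-11-10 01:00 + 12 h = 2021-11-10 13:00.
2021-11-10 13:00 + 12 h = 2021-11-11 01:00.
2021-11-11 01:00 + 12 h = 2021-11-11 13:00.
2021-11-11 13:00 + 12 h = 2021-11-12 01:00.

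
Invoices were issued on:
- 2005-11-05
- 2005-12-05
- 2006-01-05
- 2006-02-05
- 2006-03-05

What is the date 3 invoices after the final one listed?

2006-06-05

Gaps: 30, 31, 31, 28 days — not constant. Every event is on the 5th of the month.
Pattern: the 5th of each month.
April 2006: 2006-04-05.
May 2006: 2006-05-05.
Next: June 2006 → 2006-06-05.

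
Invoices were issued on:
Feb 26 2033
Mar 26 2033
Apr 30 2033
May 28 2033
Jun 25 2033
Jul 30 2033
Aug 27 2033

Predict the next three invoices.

Every date is a Saturday; gaps 28, 35, 28, 28, 35, 28 days.
Each is the last Saturday of its month (at least one falls on the 29th or later, ruling out '4th Saturday').
September 2033 ends with Saturday Sep 24 2033.
October 2033 ends with Saturday Oct 29 2033.
Last Saturday of November 2033: Nov 26 2033.

Sep 24 2033, Oct 29 2033, Nov 26 2033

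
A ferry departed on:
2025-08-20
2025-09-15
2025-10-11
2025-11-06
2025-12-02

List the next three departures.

2025-12-28, 2026-01-23, 2026-02-18

Gaps between consecutive events: 26, 26, 26, 26 days — a constant 26-day interval.
2025-12-02 + 26 days = 2025-12-28.
2025-12-28 + 26 days = 2026-01-23.
2026-01-23 + 26 days = 2026-02-18.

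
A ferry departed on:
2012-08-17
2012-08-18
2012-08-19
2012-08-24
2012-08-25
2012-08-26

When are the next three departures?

The gap pattern 1, 1, 5, 1, 1 repeats every 3 events.
These are the Fridays, Saturdays and Sundays of each week.
Next Friday: 2012-08-31.
The following Saturday is 2012-09-01.
Next Sunday: 2012-09-02.

2012-08-31, 2012-09-01, 2012-09-02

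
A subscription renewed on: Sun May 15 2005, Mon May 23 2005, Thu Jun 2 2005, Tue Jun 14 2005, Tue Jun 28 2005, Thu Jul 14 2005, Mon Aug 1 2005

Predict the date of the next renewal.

Gaps: 8, 10, 12, 14, 16, 18 days — each gap is 2 larger than the previous one.
Next gap: 20 days. Mon Aug 1 2005 + 20 days = Sun Aug 21 2005.

Sun Aug 21 2005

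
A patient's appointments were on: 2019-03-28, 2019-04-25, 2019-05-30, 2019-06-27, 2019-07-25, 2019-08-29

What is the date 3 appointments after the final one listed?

2019-11-28

Every date is a Thursday; gaps 28, 35, 28, 28, 35 days.
Each is the last Thursday of its month (at least one falls on the 29th or later, ruling out '4th Thursday').
Last Thursday of September 2019: 2019-09-26.
Last Thursday of October 2019: 2019-10-31.
Last Thursday of November 2019: 2019-11-28.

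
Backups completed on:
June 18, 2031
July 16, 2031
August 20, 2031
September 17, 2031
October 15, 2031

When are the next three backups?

November 19, 2031; December 17, 2031; January 21, 2032

These are Wednesdays at 28- or 35-day spacing (28, 35, 28, 28).
The pattern: 3rd Wednesday of the month.
3rd Wednesday of November 2031: November 19, 2031.
December 2031 — 3rd Wednesday is December 17, 2031.
3rd Wednesday of January 2032: January 21, 2032.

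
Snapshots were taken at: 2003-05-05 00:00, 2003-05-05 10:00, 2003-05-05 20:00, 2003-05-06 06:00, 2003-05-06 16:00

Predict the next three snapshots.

2003-05-07 02:00, 2003-05-07 12:00, 2003-05-07 22:00

The interval is a steady 10 hours (10, 10, 10, 10).
2003-05-06 16:00 + 10 h = 2003-05-07 02:00.
2003-05-07 02:00 + 10 h = 2003-05-07 12:00.
2003-05-07 12:00 + 10 h = 2003-05-07 22:00.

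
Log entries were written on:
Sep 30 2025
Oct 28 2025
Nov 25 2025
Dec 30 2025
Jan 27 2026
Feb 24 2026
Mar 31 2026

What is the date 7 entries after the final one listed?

All Tuesdays; the gaps (28, 28, 35, 28, 28, 35) vary with month length.
This is the last Tuesday of each month.
Last Tuesday of April 2026: Apr 28 2026.
May 2026 ends with Tuesday May 26 2026.
Last Tuesday of June 2026: Jun 30 2026.
July 2026 ends with Tuesday Jul 28 2026.
Last Tuesday of August 2026: Aug 25 2026.
September 2026 ends with Tuesday Sep 29 2026.
Last Tuesday of October 2026: Oct 27 2026.

Oct 27 2026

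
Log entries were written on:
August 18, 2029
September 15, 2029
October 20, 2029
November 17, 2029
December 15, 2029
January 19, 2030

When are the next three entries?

February 16, 2030; March 16, 2030; April 20, 2030

Gaps: 28, 35, 28, 28, 35 days — a mix of 28 and 35. Every date is a Saturday.
Each is the 3rd Saturday of its month.
3rd Saturday of February 2030: February 16, 2030.
March 2030 — 3rd Saturday is March 16, 2030.
April 2030 — 3rd Saturday is April 20, 2030.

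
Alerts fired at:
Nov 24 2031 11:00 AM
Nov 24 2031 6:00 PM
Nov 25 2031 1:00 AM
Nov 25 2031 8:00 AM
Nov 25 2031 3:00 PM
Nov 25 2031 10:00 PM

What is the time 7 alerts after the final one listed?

Nov 27 2031 11:00 PM

Spacing: 7, 7, 7, 7, 7 h — constant 7 h.
Nov 25 2031 10:00 PM + 7 h = Nov 26 2031 5:00 AM.
Nov 26 2031 5:00 AM + 7 h = Nov 26 2031 12:00 PM.
Nov 26 2031 12:00 PM + 7 h = Nov 26 2031 7:00 PM.
Nov 26 2031 7:00 PM + 7 h = Nov 27 2031 2:00 AM.
Nov 27 2031 2:00 AM + 7 h = Nov 27 2031 9:00 AM.
Nov 27 2031 9:00 AM + 7 h = Nov 27 2031 4:00 PM.
Nov 27 2031 4:00 PM + 7 h = Nov 27 2031 11:00 PM.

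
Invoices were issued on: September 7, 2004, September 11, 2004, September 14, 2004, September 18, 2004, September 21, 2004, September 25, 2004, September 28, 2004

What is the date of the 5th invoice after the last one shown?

The gap pattern 4, 3, 4, 3, 4, 3 repeats every 2 events.
These are the Tuesdays and Saturdays of each week.
Next Saturday: October 2, 2004.
The following Tuesday is October 5, 2004.
Next Saturday: October 9, 2004.
The following Tuesday is October 12, 2004.
The following Saturday is October 16, 2004.

October 16, 2004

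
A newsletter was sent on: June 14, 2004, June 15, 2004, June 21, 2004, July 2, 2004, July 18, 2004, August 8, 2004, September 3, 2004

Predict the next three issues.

October 4, 2004; November 9, 2004; December 20, 2004

The spacing grows by 5 each time: 1, 6, 11, 16, 21, 26 days.
Next gap: 31 days. September 3, 2004 + 31 days = October 4, 2004.
Next gap: 36 days. October 4, 2004 + 36 days = November 9, 2004.
Next gap: 41 days. November 9, 2004 + 41 days = December 20, 2004.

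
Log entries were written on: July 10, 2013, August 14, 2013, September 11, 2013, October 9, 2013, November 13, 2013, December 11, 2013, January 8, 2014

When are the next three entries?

February 12, 2014; March 12, 2014; April 9, 2014

Gaps: 35, 28, 28, 35, 28, 28 days — a mix of 28 and 35. Every date is a Wednesday.
Each is the 2nd Wednesday of its month.
2nd Wednesday of February 2014: February 12, 2014.
2nd Wednesday of March 2014: March 12, 2014.
2nd Wednesday of April 2014: April 9, 2014.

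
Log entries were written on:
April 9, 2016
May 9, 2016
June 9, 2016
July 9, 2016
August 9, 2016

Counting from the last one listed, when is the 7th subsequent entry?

The day-of-month is always 9 (30, 31, 30, 31 days between events).
So this recurs on the 9th of each month.
September 2016: September 9, 2016.
October 2016: October 9, 2016.
Next: November 2016 → November 9, 2016.
December 2016: December 9, 2016.
January 2017: January 9, 2017.
Next: February 2017 → February 9, 2017.
March 2017: March 9, 2017.

March 9, 2017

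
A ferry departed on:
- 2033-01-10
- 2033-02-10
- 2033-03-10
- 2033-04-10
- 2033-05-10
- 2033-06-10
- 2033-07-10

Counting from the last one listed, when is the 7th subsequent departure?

2034-02-10

The day-of-month is always 10 (31, 28, 31, 30, 31, 30 days between events).
So this recurs on the 10th of each month.
August 2033: 2033-08-10.
September 2033: 2033-09-10.
October 2033: 2033-10-10.
Next: November 2033 → 2033-11-10.
December 2033: 2033-12-10.
Next: January 2034 → 2034-01-10.
February 2034: 2034-02-10.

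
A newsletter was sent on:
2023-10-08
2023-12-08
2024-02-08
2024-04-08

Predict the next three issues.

2024-06-08, 2024-08-08, 2024-10-08

Each date is the 8th; the gaps (61, 62, 60) track the month lengths.
The rule is the 8th of every 2 months.
June 2024: 2024-06-08.
Next: August 2024 → 2024-08-08.
October 2024: 2024-10-08.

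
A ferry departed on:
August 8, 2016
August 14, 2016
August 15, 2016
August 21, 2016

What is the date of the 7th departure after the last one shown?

September 12, 2016

Every event lands on a Monday or Sunday (gaps cycle 6, 1, 6).
So the schedule is: every Monday and Sunday.
The following Monday is August 22, 2016.
The following Sunday is August 28, 2016.
Next Monday: August 29, 2016.
Next Sunday: September 4, 2016.
Next Monday: September 5, 2016.
The following Sunday is September 11, 2016.
The following Monday is September 12, 2016.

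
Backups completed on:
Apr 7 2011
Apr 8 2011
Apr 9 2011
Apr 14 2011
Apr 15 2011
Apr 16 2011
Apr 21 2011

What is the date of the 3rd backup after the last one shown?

Apr 28 2011

The gap pattern 1, 1, 5, 1, 1, 5 repeats every 3 events.
These are the Thursdays, Fridays and Saturdays of each week.
The following Friday is Apr 22 2011.
The following Saturday is Apr 23 2011.
The following Thursday is Apr 28 2011.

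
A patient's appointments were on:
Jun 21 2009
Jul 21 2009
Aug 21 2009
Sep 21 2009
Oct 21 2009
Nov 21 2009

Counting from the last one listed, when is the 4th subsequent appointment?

Each date is the 21st; the gaps (30, 31, 31, 30, 31) track the month lengths.
The rule is the 21st of each month.
December 2009: Dec 21 2009.
Next: January 2010 → Jan 21 2010.
February 2010: Feb 21 2010.
Next: March 2010 → Mar 21 2010.

Mar 21 2010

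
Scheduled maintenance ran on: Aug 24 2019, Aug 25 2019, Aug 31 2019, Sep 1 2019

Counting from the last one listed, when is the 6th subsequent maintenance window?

Sep 22 2019

The gap pattern 1, 6, 1 repeats every 2 events.
These are the Saturdays and Sundays of each week.
The following Saturday is Sep 7 2019.
Next Sunday: Sep 8 2019.
Next Saturday: Sep 14 2019.
Next Sunday: Sep 15 2019.
Next Saturday: Sep 21 2019.
Next Sunday: Sep 22 2019.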